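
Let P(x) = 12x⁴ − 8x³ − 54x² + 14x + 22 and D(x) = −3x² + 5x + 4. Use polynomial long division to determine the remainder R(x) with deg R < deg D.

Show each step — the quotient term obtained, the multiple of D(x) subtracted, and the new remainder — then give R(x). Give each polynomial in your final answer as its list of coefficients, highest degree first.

Step 1: lead(12x⁴ − 8x³ − 54x² + 14x + 22) ÷ lead(D) = 12x⁴ ÷ −3x² = −4x². Subtract (−4x²)·D = 12x⁴ − 20x³ − 16x². Remainder: 12x³ − 38x² + 14x + 22.
Step 2: lead(12x³ − 38x² + 14x + 22) ÷ lead(D) = 12x³ ÷ −3x² = −4x. Subtract (−4x)·D = 12x³ − 20x² − 16x. Remainder: −18x² + 30x + 22.
Step 3: lead(−18x² + 30x + 22) ÷ lead(D) = −18x² ÷ −3x² = 6. Subtract (6)·D = −18x² + 30x + 24. Remainder: −2.

R = [-2]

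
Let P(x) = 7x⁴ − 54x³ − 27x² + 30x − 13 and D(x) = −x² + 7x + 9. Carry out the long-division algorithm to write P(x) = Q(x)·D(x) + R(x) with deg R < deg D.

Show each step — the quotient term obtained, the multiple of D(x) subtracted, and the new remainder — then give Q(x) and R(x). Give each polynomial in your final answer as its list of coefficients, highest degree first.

Step 1: lead(7x⁴ − 54x³ − 27x² + 30x − 13) ÷ lead(D) = 7x⁴ ÷ −x² = −7x². Subtract (−7x²)·D = 7x⁴ − 49x³ − 63x². Remainder: −5x³ + 36x² + 30x − 13.
Step 2: lead(−5x³ + 36x² + 30x − 13) ÷ lead(D) = −5x³ ÷ −x² = 5x. Subtract (5x)·D = −5x³ + 35x² + 45x. Remainder: x² − 15x − 13.
Step 3: lead(x² − 15x − 13) ÷ lead(D) = x² ÷ −x² = −1. Subtract (−1)·D = x² − 7x − 9. Remainder: −8x − 4.

Q = [-7, 5, -1]; R = [-8, -4]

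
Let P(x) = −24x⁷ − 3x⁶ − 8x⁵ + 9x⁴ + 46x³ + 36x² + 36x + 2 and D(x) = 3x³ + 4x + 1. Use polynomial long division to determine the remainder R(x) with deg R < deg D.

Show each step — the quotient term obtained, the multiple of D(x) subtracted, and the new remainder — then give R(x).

R(x) = 9x − 3

Step 1: lead(−24x⁷ − 3x⁶ − 8x⁵ + 9x⁴ + 46x³ + 36x² + 36x + 2) ÷ lead(D) = −24x⁷ ÷ 3x³ = −8x⁴. Subtract (−8x⁴)·D = −24x⁷ − 32x⁵ − 8x⁴. Remainder: −3x⁶ + 24x⁵ + 17x⁴ + 46x³ + 36x² + 36x + 2.
Step 2: lead(−3x⁶ + 24x⁵ + 17x⁴ + 46x³ + 36x² + 36x + 2) ÷ lead(D) = −3x⁶ ÷ 3x³ = −x³. Subtract (−x³)·D = −3x⁶ − 4x⁴ − x³. Remainder: 24x⁵ + 21x⁴ + 47x³ + 36x² + 36x + 2.
Step 3: lead(24x⁵ + 21x⁴ + 47x³ + 36x² + 36x + 2) ÷ lead(D) = 24x⁵ ÷ 3x³ = 8x². Subtract (8x²)·D = 24x⁵ + 32x³ + 8x². Remainder: 21x⁴ + 15x³ + 28x² + 36x + 2.
Step 4: lead(21x⁴ + 15x³ + 28x² + 36x + 2) ÷ lead(D) = 21x⁴ ÷ 3x³ = 7x. Subtract (7x)·D = 21x⁴ + 28x² + 7x. Remainder: 15x³ + 29x + 2.
Step 5: lead(15x³ + 29x + 2) ÷ lead(D) = 15x³ ÷ 3x³ = 5. Subtract (5)·D = 15x³ + 20x + 5. Remainder: 9x − 3.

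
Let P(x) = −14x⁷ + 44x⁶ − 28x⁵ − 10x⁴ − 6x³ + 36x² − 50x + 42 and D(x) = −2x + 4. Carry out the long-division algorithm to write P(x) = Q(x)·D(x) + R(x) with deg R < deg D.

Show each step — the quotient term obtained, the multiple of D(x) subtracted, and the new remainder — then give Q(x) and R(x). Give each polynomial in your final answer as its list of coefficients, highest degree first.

Q = [7, -8, -2, 1, 5, -8, 9]; R = [6]

Step 1: lead(−14x⁷ + 44x⁶ − 28x⁵ − 10x⁴ − 6x³ + 36x² − 50x + 42) ÷ lead(D) = −14x⁷ ÷ −2x = 7x⁶. Subtract (7x⁶)·D = −14x⁷ + 28x⁶. Remainder: 16x⁶ − 28x⁵ − 10x⁴ − 6x³ + 36x² − 50x + 42.
Step 2: lead(16x⁶ − 28x⁵ − 10x⁴ − 6x³ + 36x² − 50x + 42) ÷ lead(D) = 16x⁶ ÷ −2x = −8x⁵. Subtract (−8x⁵)·D = 16x⁶ − 32x⁵. Remainder: 4x⁵ − 10x⁴ − 6x³ + 36x² − 50x + 42.
Step 3: lead(4x⁵ − 10x⁴ − 6x³ + 36x² − 50x + 42) ÷ lead(D) = 4x⁵ ÷ −2x = −2x⁴. Subtract (−2x⁴)·D = 4x⁵ − 8x⁴. Remainder: −2x⁴ − 6x³ + 36x² − 50x + 42.
Step 4: lead(−2x⁴ − 6x³ + 36x² − 50x + 42) ÷ lead(D) = −2x⁴ ÷ −2x = x³. Subtract (x³)·D = −2x⁴ + 4x³. Remainder: −10x³ + 36x² − 50x + 42.
Step 5: lead(−10x³ + 36x² − 50x + 42) ÷ lead(D) = −10x³ ÷ −2x = 5x². Subtract (5x²)·D = −10x³ + 20x². Remainder: 16x² − 50x + 42.
Step 6: lead(16x² − 50x + 42) ÷ lead(D) = 16x² ÷ −2x = −8x. Subtract (−8x)·D = 16x² − 32x. Remainder: −18x + 42.
Step 7: lead(−18x + 42) ÷ lead(D) = −18x ÷ −2x = 9. Subtract (9)·D = −18x + 36. Remainder: 6.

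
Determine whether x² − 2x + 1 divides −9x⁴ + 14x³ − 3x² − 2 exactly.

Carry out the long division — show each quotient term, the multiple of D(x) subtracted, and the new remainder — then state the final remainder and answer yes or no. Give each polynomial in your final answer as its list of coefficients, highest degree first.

R = [0], so D(x) is a factor of P(x). yes

Step 1: lead(−9x⁴ + 14x³ − 3x² − 2) ÷ lead(D) = −9x⁴ ÷ x² = −9x². Subtract (−9x²)·D = −9x⁴ + 18x³ − 9x². Remainder: −4x³ + 6x² − 2.
Step 2: lead(−4x³ + 6x² − 2) ÷ lead(D) = −4x³ ÷ x² = −4x. Subtract (−4x)·D = −4x³ + 8x² − 4x. Remainder: −2x² + 4x − 2.
Step 3: lead(−2x² + 4x − 2) ÷ lead(D) = −2x² ÷ x² = −2. Subtract (−2)·D = −2x² + 4x − 2. Remainder: 0.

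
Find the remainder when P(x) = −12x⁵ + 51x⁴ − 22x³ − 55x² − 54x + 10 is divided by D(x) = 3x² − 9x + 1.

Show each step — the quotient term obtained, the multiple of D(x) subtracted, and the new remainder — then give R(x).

R(x) = 3

Step 1: lead(−12x⁵ + 51x⁴ − 22x³ − 55x² − 54x + 10) ÷ lead(D) = −12x⁵ ÷ 3x² = −4x³. Subtract (−4x³)·D = −12x⁵ + 36x⁴ − 4x³. Remainder: 15x⁴ − 18x³ − 55x² − 54x + 10.
Step 2: lead(15x⁴ − 18x³ − 55x² − 54x + 10) ÷ lead(D) = 15x⁴ ÷ 3x² = 5x². Subtract (5x²)·D = 15x⁴ − 45x³ + 5x². Remainder: 27x³ − 60x² − 54x + 10.
Step 3: lead(27x³ − 60x² − 54x + 10) ÷ lead(D) = 27x³ ÷ 3x² = 9x. Subtract (9x)·D = 27x³ − 81x² + 9x. Remainder: 21x² − 63x + 10.
Step 4: lead(21x² − 63x + 10) ÷ lead(D) = 21x² ÷ 3x² = 7. Subtract (7)·D = 21x² − 63x + 7. Remainder: 3.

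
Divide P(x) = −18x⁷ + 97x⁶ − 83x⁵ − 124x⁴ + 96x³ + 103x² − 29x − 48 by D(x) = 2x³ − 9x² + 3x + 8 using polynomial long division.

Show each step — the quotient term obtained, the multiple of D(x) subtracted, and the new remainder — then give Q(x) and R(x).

Step 1: lead(−18x⁷ + 97x⁶ − 83x⁵ − 124x⁴ + 96x³ + 103x² − 29x − 48) ÷ lead(D) = −18x⁷ ÷ 2x³ = −9x⁴. Subtract (−9x⁴)·D = −18x⁷ + 81x⁶ − 27x⁵ − 72x⁴. Remainder: 16x⁶ − 56x⁵ − 52x⁴ + 96x³ + 103x² − 29x − 48.
Step 2: lead(16x⁶ − 56x⁵ − 52x⁴ + 96x³ + 103x² − 29x − 48) ÷ lead(D) = 16x⁶ ÷ 2x³ = 8x³. Subtract (8x³)·D = 16x⁶ − 72x⁵ + 24x⁴ + 64x³. Remainder: 16x⁵ − 76x⁴ + 32x³ + 103x² − 29x − 48.
Step 3: lead(16x⁵ − 76x⁴ + 32x³ + 103x² − 29x − 48) ÷ lead(D) = 16x⁵ ÷ 2x³ = 8x². Subtract (8x²)·D = 16x⁵ − 72x⁴ + 24x³ + 64x². Remainder: −4x⁴ + 8x³ + 39x² − 29x − 48.
Step 4: lead(−4x⁴ + 8x³ + 39x² − 29x − 48) ÷ lead(D) = −4x⁴ ÷ 2x³ = −2x. Subtract (−2x)·D = −4x⁴ + 18x³ − 6x² − 16x. Remainder: −10x³ + 45x² − 13x − 48.
Step 5: lead(−10x³ + 45x² − 13x − 48) ÷ lead(D) = −10x³ ÷ 2x³ = −5. Subtract (−5)·D = −10x³ + 45x² − 15x − 40. Remainder: 2x − 8.

Q(x) = −9x⁴ + 8x³ + 8x² − 2x − 5; R(x) = 2x − 8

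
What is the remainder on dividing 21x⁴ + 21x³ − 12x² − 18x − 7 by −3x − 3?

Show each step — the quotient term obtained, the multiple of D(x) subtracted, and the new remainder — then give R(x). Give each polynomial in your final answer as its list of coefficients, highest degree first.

R = [-1]

Step 1: lead(21x⁴ + 21x³ − 12x² − 18x − 7) ÷ lead(D) = 21x⁴ ÷ −3x = −7x³. Subtract (−7x³)·D = 21x⁴ + 21x³. Remainder: −12x² − 18x − 7.
Step 2: lead(−12x² − 18x − 7) ÷ lead(D) = −12x² ÷ −3x = 4x. Subtract (4x)·D = −12x² − 12x. Remainder: −6x − 7.
Step 3: lead(−6x − 7) ÷ lead(D) = −6x ÷ −3x = 2. Subtract (2)·D = −6x − 6. Remainder: −1.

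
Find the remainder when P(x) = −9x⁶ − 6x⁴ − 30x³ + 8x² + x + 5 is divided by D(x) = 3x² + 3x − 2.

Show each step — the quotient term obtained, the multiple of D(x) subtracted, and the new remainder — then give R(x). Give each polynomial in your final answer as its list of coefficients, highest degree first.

Step 1: lead(−9x⁶ − 6x⁴ − 30x³ + 8x² + x + 5) ÷ lead(D) = −9x⁶ ÷ 3x² = −3x⁴. Subtract (−3x⁴)·D = −9x⁶ − 9x⁵ + 6x⁴. Remainder: 9x⁵ − 12x⁴ − 30x³ + 8x² + x + 5.
Step 2: lead(9x⁵ − 12x⁴ − 30x³ + 8x² + x + 5) ÷ lead(D) = 9x⁵ ÷ 3x² = 3x³. Subtract (3x³)·D = 9x⁵ + 9x⁴ − 6x³. Remainder: −21x⁴ − 24x³ + 8x² + x + 5.
Step 3: lead(−21x⁴ − 24x³ + 8x² + x + 5) ÷ lead(D) = −21x⁴ ÷ 3x² = −7x². Subtract (−7x²)·D = −21x⁴ − 21x³ + 14x². Remainder: −3x³ − 6x² + x + 5.
Step 4: lead(−3x³ − 6x² + x + 5) ÷ lead(D) = −3x³ ÷ 3x² = −x. Subtract (−x)·D = −3x³ − 3x² + 2x. Remainder: −3x² − x + 5.
Step 5: lead(−3x² − x + 5) ÷ lead(D) = −3x² ÷ 3x² = −1. Subtract (−1)·D = −3x² − 3x + 2. Remainder: 2x + 3.

R = [2, 3]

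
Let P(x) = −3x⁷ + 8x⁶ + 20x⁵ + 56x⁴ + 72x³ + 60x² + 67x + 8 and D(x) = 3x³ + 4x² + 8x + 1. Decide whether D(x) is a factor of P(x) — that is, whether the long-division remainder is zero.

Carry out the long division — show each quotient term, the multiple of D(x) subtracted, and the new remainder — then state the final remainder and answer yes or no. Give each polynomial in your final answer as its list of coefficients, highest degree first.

R = [0], so D(x) is a factor of P(x). yes

Step 1: lead(−3x⁷ + 8x⁶ + 20x⁵ + 56x⁴ + 72x³ + 60x² + 67x + 8) ÷ lead(D) = −3x⁷ ÷ 3x³ = −x⁴. Subtract (−x⁴)·D = −3x⁷ − 4x⁶ − 8x⁵ − x⁴. Remainder: 12x⁶ + 28x⁵ + 57x⁴ + 72x³ + 60x² + 67x + 8.
Step 2: lead(12x⁶ + 28x⁵ + 57x⁴ + 72x³ + 60x² + 67x + 8) ÷ lead(D) = 12x⁶ ÷ 3x³ = 4x³. Subtract (4x³)·D = 12x⁶ + 16x⁵ + 32x⁴ + 4x³. Remainder: 12x⁵ + 25x⁴ + 68x³ + 60x² + 67x + 8.
Step 3: lead(12x⁵ + 25x⁴ + 68x³ + 60x² + 67x + 8) ÷ lead(D) = 12x⁵ ÷ 3x³ = 4x². Subtract (4x²)·D = 12x⁵ + 16x⁴ + 32x³ + 4x². Remainder: 9x⁴ + 36x³ + 56x² + 67x + 8.
Step 4: lead(9x⁴ + 36x³ + 56x² + 67x + 8) ÷ lead(D) = 9x⁴ ÷ 3x³ = 3x. Subtract (3x)·D = 9x⁴ + 12x³ + 24x² + 3x. Remainder: 24x³ + 32x² + 64x + 8.
Step 5: lead(24x³ + 32x² + 64x + 8) ÷ lead(D) = 24x³ ÷ 3x³ = 8. Subtract (8)·D = 24x³ + 32x² + 64x + 8. Remainder: 0.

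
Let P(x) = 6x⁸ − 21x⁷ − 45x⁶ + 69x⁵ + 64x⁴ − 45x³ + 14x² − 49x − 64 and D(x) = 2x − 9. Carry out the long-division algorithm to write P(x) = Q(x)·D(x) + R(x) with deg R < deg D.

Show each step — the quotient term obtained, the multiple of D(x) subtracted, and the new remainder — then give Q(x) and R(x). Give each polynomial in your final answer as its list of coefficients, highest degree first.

Step 1: lead(6x⁸ − 21x⁷ − 45x⁶ + 69x⁵ + 64x⁴ − 45x³ + 14x² − 49x − 64) ÷ lead(D) = 6x⁸ ÷ 2x = 3x⁷. Subtract (3x⁷)·D = 6x⁸ − 27x⁷. Remainder: 6x⁷ − 45x⁶ + 69x⁵ + 64x⁴ − 45x³ + 14x² − 49x − 64.
Step 2: lead(6x⁷ − 45x⁶ + 69x⁵ + 64x⁴ − 45x³ + 14x² − 49x − 64) ÷ lead(D) = 6x⁷ ÷ 2x = 3x⁶. Subtract (3x⁶)·D = 6x⁷ − 27x⁶. Remainder: −18x⁶ + 69x⁵ + 64x⁴ − 45x³ + 14x² − 49x − 64.
Step 3: lead(−18x⁶ + 69x⁵ + 64x⁴ − 45x³ + 14x² − 49x − 64) ÷ lead(D) = −18x⁶ ÷ 2x = −9x⁵. Subtract (−9x⁵)·D = −18x⁶ + 81x⁵. Remainder: −12x⁵ + 64x⁴ − 45x³ + 14x² − 49x − 64.
Step 4: lead(−12x⁵ + 64x⁴ − 45x³ + 14x² − 49x − 64) ÷ lead(D) = −12x⁵ ÷ 2x = −6x⁴. Subtract (−6x⁴)·D = −12x⁵ + 54x⁴. Remainder: 10x⁴ − 45x³ + 14x² − 49x − 64.
Step 5: lead(10x⁴ − 45x³ + 14x² − 49x − 64) ÷ lead(D) = 10x⁴ ÷ 2x = 5x³. Subtract (5x³)·D = 10x⁴ − 45x³. Remainder: 14x² − 49x − 64.
Step 6: lead(14x² − 49x − 64) ÷ lead(D) = 14x² ÷ 2x = 7x. Subtract (7x)·D = 14x² − 63x. Remainder: 14x − 64.
Step 7: lead(14x − 64) ÷ lead(D) = 14x ÷ 2x = 7. Subtract (7)·D = 14x − 63. Remainder: −1.

Q = [3, 3, -9, -6, 5, 0, 7, 7]; R = [-1]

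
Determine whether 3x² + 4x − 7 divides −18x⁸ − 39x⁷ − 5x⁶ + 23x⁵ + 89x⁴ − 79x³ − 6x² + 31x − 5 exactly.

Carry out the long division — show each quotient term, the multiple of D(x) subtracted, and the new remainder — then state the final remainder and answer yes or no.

R(x) = −4x − 5, so D(x) is not a factor of P(x). no

Step 1: lead(−18x⁸ − 39x⁷ − 5x⁶ + 23x⁵ + 89x⁴ − 79x³ − 6x² + 31x − 5) ÷ lead(D) = −18x⁸ ÷ 3x² = −6x⁶. Subtract (−6x⁶)·D = −18x⁸ − 24x⁷ + 42x⁶. Remainder: −15x⁷ − 47x⁶ + 23x⁵ + 89x⁴ − 79x³ − 6x² + 31x − 5.
Step 2: lead(−15x⁷ − 47x⁶ + 23x⁵ + 89x⁴ − 79x³ − 6x² + 31x − 5) ÷ lead(D) = −15x⁷ ÷ 3x² = −5x⁵. Subtract (−5x⁵)·D = −15x⁷ − 20x⁶ + 35x⁵. Remainder: −27x⁶ − 12x⁵ + 89x⁴ − 79x³ − 6x² + 31x − 5.
Step 3: lead(−27x⁶ − 12x⁵ + 89x⁴ − 79x³ − 6x² + 31x − 5) ÷ lead(D) = −27x⁶ ÷ 3x² = −9x⁴. Subtract (−9x⁴)·D = −27x⁶ − 36x⁵ + 63x⁴. Remainder: 24x⁵ + 26x⁴ − 79x³ − 6x² + 31x − 5.
Step 4: lead(24x⁵ + 26x⁴ − 79x³ − 6x² + 31x − 5) ÷ lead(D) = 24x⁵ ÷ 3x² = 8x³. Subtract (8x³)·D = 24x⁵ + 32x⁴ − 56x³. Remainder: −6x⁴ − 23x³ − 6x² + 31x − 5.
Step 5: lead(−6x⁴ − 23x³ − 6x² + 31x − 5) ÷ lead(D) = −6x⁴ ÷ 3x² = −2x². Subtract (−2x²)·D = −6x⁴ − 8x³ + 14x². Remainder: −15x³ − 20x² + 31x − 5.
Step 6: lead(−15x³ − 20x² + 31x − 5) ÷ lead(D) = −15x³ ÷ 3x² = −5x. Subtract (−5x)·D = −15x³ − 20x² + 35x. Remainder: −4x − 5.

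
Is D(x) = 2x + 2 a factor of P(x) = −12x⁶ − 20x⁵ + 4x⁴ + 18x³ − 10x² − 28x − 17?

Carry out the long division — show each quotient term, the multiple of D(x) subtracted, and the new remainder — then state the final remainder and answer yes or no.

Step 1: lead(−12x⁶ − 20x⁵ + 4x⁴ + 18x³ − 10x² − 28x − 17) ÷ lead(D) = −12x⁶ ÷ 2x = −6x⁵. Subtract (−6x⁵)·D = −12x⁶ − 12x⁵. Remainder: −8x⁵ + 4x⁴ + 18x³ − 10x² − 28x − 17.
Step 2: lead(−8x⁵ + 4x⁴ + 18x³ − 10x² − 28x − 17) ÷ lead(D) = −8x⁵ ÷ 2x = −4x⁴. Subtract (−4x⁴)·D = −8x⁵ − 8x⁴. Remainder: 12x⁴ + 18x³ − 10x² − 28x − 17.
Step 3: lead(12x⁴ + 18x³ − 10x² − 28x − 17) ÷ lead(D) = 12x⁴ ÷ 2x = 6x³. Subtract (6x³)·D = 12x⁴ + 12x³. Remainder: 6x³ − 10x² − 28x − 17.
Step 4: lead(6x³ − 10x² − 28x − 17) ÷ lead(D) = 6x³ ÷ 2x = 3x². Subtract (3x²)·D = 6x³ + 6x². Remainder: −16x² − 28x − 17.
Step 5: lead(−16x² − 28x − 17) ÷ lead(D) = −16x² ÷ 2x = −8x. Subtract (−8x)·D = −16x² − 16x. Remainder: −12x − 17.
Step 6: lead(−12x − 17) ÷ lead(D) = −12x ÷ 2x = −6. Subtract (−6)·D = −12x − 12. Remainder: −5.

R(x) = −5, so D(x) is not a factor of P(x). no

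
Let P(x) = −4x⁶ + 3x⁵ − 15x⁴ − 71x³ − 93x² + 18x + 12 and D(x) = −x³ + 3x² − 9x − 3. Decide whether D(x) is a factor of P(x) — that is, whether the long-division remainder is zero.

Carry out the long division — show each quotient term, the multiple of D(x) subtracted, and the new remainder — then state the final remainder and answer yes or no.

R(x) = 0, so D(x) is a factor of P(x). yes

Step 1: lead(−4x⁶ + 3x⁵ − 15x⁴ − 71x³ − 93x² + 18x + 12) ÷ lead(D) = −4x⁶ ÷ −x³ = 4x³. Subtract (4x³)·D = −4x⁶ + 12x⁵ − 36x⁴ − 12x³. Remainder: −9x⁵ + 21x⁴ − 59x³ − 93x² + 18x + 12.
Step 2: lead(−9x⁵ + 21x⁴ − 59x³ − 93x² + 18x + 12) ÷ lead(D) = −9x⁵ ÷ −x³ = 9x². Subtract (9x²)·D = −9x⁵ + 27x⁴ − 81x³ − 27x². Remainder: −6x⁴ + 22x³ − 66x² + 18x + 12.
Step 3: lead(−6x⁴ + 22x³ − 66x² + 18x + 12) ÷ lead(D) = −6x⁴ ÷ −x³ = 6x. Subtract (6x)·D = −6x⁴ + 18x³ − 54x² − 18x. Remainder: 4x³ − 12x² + 36x + 12.
Step 4: lead(4x³ − 12x² + 36x + 12) ÷ lead(D) = 4x³ ÷ −x³ = −4. Subtract (−4)·D = 4x³ − 12x² + 36x + 12. Remainder: 0.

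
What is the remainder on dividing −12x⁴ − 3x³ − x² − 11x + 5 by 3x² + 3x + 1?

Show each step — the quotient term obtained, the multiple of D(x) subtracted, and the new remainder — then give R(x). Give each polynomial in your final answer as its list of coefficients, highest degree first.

Step 1: lead(−12x⁴ − 3x³ − x² − 11x + 5) ÷ lead(D) = −12x⁴ ÷ 3x² = −4x². Subtract (−4x²)·D = −12x⁴ − 12x³ − 4x². Remainder: 9x³ + 3x² − 11x + 5.
Step 2: lead(9x³ + 3x² − 11x + 5) ÷ lead(D) = 9x³ ÷ 3x² = 3x. Subtract (3x)·D = 9x³ + 9x² + 3x. Remainder: −6x² − 14x + 5.
Step 3: lead(−6x² − 14x + 5) ÷ lead(D) = −6x² ÷ 3x² = −2. Subtract (−2)·D = −6x² − 6x − 2. Remainder: −8x + 7.

R = [-8, 7]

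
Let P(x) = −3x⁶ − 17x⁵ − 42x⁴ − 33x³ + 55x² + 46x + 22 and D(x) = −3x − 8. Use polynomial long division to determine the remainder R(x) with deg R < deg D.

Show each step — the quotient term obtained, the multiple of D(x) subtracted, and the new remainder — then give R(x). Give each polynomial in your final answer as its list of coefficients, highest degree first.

R = [6]

Step 1: lead(−3x⁶ − 17x⁵ − 42x⁴ − 33x³ + 55x² + 46x + 22) ÷ lead(D) = −3x⁶ ÷ −3x = x⁵. Subtract (x⁵)·D = −3x⁶ − 8x⁵. Remainder: −9x⁵ − 42x⁴ − 33x³ + 55x² + 46x + 22.
Step 2: lead(−9x⁵ − 42x⁴ − 33x³ + 55x² + 46x + 22) ÷ lead(D) = −9x⁵ ÷ −3x = 3x⁴. Subtract (3x⁴)·D = −9x⁵ − 24x⁴. Remainder: −18x⁴ − 33x³ + 55x² + 46x + 22.
Step 3: lead(−18x⁴ − 33x³ + 55x² + 46x + 22) ÷ lead(D) = −18x⁴ ÷ −3x = 6x³. Subtract (6x³)·D = −18x⁴ − 48x³. Remainder: 15x³ + 55x² + 46x + 22.
Step 4: lead(15x³ + 55x² + 46x + 22) ÷ lead(D) = 15x³ ÷ −3x = −5x². Subtract (−5x²)·D = 15x³ + 40x². Remainder: 15x² + 46x + 22.
Step 5: lead(15x² + 46x + 22) ÷ lead(D) = 15x² ÷ −3x = −5x. Subtract (−5x)·D = 15x² + 40x. Remainder: 6x + 22.
Step 6: lead(6x + 22) ÷ lead(D) = 6x ÷ −3x = −2. Subtract (−2)·D = 6x + 16. Remainder: 6.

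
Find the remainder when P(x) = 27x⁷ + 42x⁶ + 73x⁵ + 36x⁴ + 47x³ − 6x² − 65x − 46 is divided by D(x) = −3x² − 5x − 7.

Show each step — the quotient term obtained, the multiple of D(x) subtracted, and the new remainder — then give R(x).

R(x) = 7x − 4

Step 1: lead(27x⁷ + 42x⁶ + 73x⁵ + 36x⁴ + 47x³ − 6x² − 65x − 46) ÷ lead(D) = 27x⁷ ÷ −3x² = −9x⁵. Subtract (−9x⁵)·D = 27x⁷ + 45x⁶ + 63x⁵. Remainder: −3x⁶ + 10x⁵ + 36x⁴ + 47x³ − 6x² − 65x − 46.
Step 2: lead(−3x⁶ + 10x⁵ + 36x⁴ + 47x³ − 6x² − 65x − 46) ÷ lead(D) = −3x⁶ ÷ −3x² = x⁴. Subtract (x⁴)·D = −3x⁶ − 5x⁵ − 7x⁴. Remainder: 15x⁵ + 43x⁴ + 47x³ − 6x² − 65x − 46.
Step 3: lead(15x⁵ + 43x⁴ + 47x³ − 6x² − 65x − 46) ÷ lead(D) = 15x⁵ ÷ −3x² = −5x³. Subtract (−5x³)·D = 15x⁵ + 25x⁴ + 35x³. Remainder: 18x⁴ + 12x³ − 6x² − 65x − 46.
Step 4: lead(18x⁴ + 12x³ − 6x² − 65x − 46) ÷ lead(D) = 18x⁴ ÷ −3x² = −6x². Subtract (−6x²)·D = 18x⁴ + 30x³ + 42x². Remainder: −18x³ − 48x² − 65x − 46.
Step 5: lead(−18x³ − 48x² − 65x − 46) ÷ lead(D) = −18x³ ÷ −3x² = 6x. Subtract (6x)·D = −18x³ − 30x² − 42x. Remainder: −18x² − 23x − 46.
Step 6: lead(−18x² − 23x − 46) ÷ lead(D) = −18x² ÷ −3x² = 6. Subtract (6)·D = −18x² − 30x − 42. Remainder: 7x − 4.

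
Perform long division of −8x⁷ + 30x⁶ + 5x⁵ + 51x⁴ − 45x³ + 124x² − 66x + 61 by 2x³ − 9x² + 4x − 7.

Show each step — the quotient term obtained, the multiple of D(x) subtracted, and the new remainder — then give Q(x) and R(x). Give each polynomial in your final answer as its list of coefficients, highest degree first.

Q = [-4, -3, -3, 4, -9]; R = [6, -2, -2]

Step 1: lead(−8x⁷ + 30x⁶ + 5x⁵ + 51x⁴ − 45x³ + 124x² − 66x + 61) ÷ lead(D) = −8x⁷ ÷ 2x³ = −4x⁴. Subtract (−4x⁴)·D = −8x⁷ + 36x⁶ − 16x⁵ + 28x⁴. Remainder: −6x⁶ + 21x⁵ + 23x⁴ − 45x³ + 124x² − 66x + 61.
Step 2: lead(−6x⁶ + 21x⁵ + 23x⁴ − 45x³ + 124x² − 66x + 61) ÷ lead(D) = −6x⁶ ÷ 2x³ = −3x³. Subtract (−3x³)·D = −6x⁶ + 27x⁵ − 12x⁴ + 21x³. Remainder: −6x⁵ + 35x⁴ − 66x³ + 124x² − 66x + 61.
Step 3: lead(−6x⁵ + 35x⁴ − 66x³ + 124x² − 66x + 61) ÷ lead(D) = −6x⁵ ÷ 2x³ = −3x². Subtract (−3x²)·D = −6x⁵ + 27x⁴ − 12x³ + 21x². Remainder: 8x⁴ − 54x³ + 103x² − 66x + 61.
Step 4: lead(8x⁴ − 54x³ + 103x² − 66x + 61) ÷ lead(D) = 8x⁴ ÷ 2x³ = 4x. Subtract (4x)·D = 8x⁴ − 36x³ + 16x² − 28x. Remainder: −18x³ + 87x² − 38x + 61.
Step 5: lead(−18x³ + 87x² − 38x + 61) ÷ lead(D) = −18x³ ÷ 2x³ = −9. Subtract (−9)·D = −18x³ + 81x² − 36x + 63. Remainder: 6x² − 2x − 2.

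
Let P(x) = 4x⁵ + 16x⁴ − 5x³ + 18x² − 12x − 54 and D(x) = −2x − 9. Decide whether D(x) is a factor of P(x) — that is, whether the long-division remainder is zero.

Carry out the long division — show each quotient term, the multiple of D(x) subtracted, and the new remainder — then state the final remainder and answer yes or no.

Step 1: lead(4x⁵ + 16x⁴ − 5x³ + 18x² − 12x − 54) ÷ lead(D) = 4x⁵ ÷ −2x = −2x⁴. Subtract (−2x⁴)·D = 4x⁵ + 18x⁴. Remainder: −2x⁴ − 5x³ + 18x² − 12x − 54.
Step 2: lead(−2x⁴ − 5x³ + 18x² − 12x − 54) ÷ lead(D) = −2x⁴ ÷ −2x = x³. Subtract (x³)·D = −2x⁴ − 9x³. Remainder: 4x³ + 18x² − 12x − 54.
Step 3: lead(4x³ + 18x² − 12x − 54) ÷ lead(D) = 4x³ ÷ −2x = −2x². Subtract (−2x²)·D = 4x³ + 18x². Remainder: −12x − 54.
Step 4: lead(−12x − 54) ÷ lead(D) = −12x ÷ −2x = 6. Subtract (6)·D = −12x − 54. Remainder: 0.

R(x) = 0, so D(x) is a factor of P(x). yes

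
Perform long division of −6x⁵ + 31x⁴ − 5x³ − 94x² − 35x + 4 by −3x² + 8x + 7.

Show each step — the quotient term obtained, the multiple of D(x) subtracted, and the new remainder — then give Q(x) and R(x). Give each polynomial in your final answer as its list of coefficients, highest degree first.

Q = [2, -5, -7, 1]; R = [6, -3]

Step 1: lead(−6x⁵ + 31x⁴ − 5x³ − 94x² − 35x + 4) ÷ lead(D) = −6x⁵ ÷ −3x² = 2x³. Subtract (2x³)·D = −6x⁵ + 16x⁴ + 14x³. Remainder: 15x⁴ − 19x³ − 94x² − 35x + 4.
Step 2: lead(15x⁴ − 19x³ − 94x² − 35x + 4) ÷ lead(D) = 15x⁴ ÷ −3x² = −5x². Subtract (−5x²)·D = 15x⁴ − 40x³ − 35x². Remainder: 21x³ − 59x² − 35x + 4.
Step 3: lead(21x³ − 59x² − 35x + 4) ÷ lead(D) = 21x³ ÷ −3x² = −7x. Subtract (−7x)·D = 21x³ − 56x² − 49x. Remainder: −3x² + 14x + 4.
Step 4: lead(−3x² + 14x + 4) ÷ lead(D) = −3x² ÷ −3x² = 1. Subtract (1)·D = −3x² + 8x + 7. Remainder: 6x − 3.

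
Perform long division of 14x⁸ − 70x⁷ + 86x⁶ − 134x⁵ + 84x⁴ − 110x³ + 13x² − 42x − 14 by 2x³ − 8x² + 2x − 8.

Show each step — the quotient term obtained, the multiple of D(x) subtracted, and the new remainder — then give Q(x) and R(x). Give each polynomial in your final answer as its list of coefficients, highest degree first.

Step 1: lead(14x⁸ − 70x⁷ + 86x⁶ − 134x⁵ + 84x⁴ − 110x³ + 13x² − 42x − 14) ÷ lead(D) = 14x⁸ ÷ 2x³ = 7x⁵. Subtract (7x⁵)·D = 14x⁸ − 56x⁷ + 14x⁶ − 56x⁵. Remainder: −14x⁷ + 72x⁶ − 78x⁵ + 84x⁴ − 110x³ + 13x² − 42x − 14.
Step 2: lead(−14x⁷ + 72x⁶ − 78x⁵ + 84x⁴ − 110x³ + 13x² − 42x − 14) ÷ lead(D) = −14x⁷ ÷ 2x³ = −7x⁴. Subtract (−7x⁴)·D = −14x⁷ + 56x⁶ − 14x⁵ + 56x⁴. Remainder: 16x⁶ − 64x⁵ + 28x⁴ − 110x³ + 13x² − 42x − 14.
Step 3: lead(16x⁶ − 64x⁵ + 28x⁴ − 110x³ + 13x² − 42x − 14) ÷ lead(D) = 16x⁶ ÷ 2x³ = 8x³. Subtract (8x³)·D = 16x⁶ − 64x⁵ + 16x⁴ − 64x³. Remainder: 12x⁴ − 46x³ + 13x² − 42x − 14.
Step 4: lead(12x⁴ − 46x³ + 13x² − 42x − 14) ÷ lead(D) = 12x⁴ ÷ 2x³ = 6x. Subtract (6x)·D = 12x⁴ − 48x³ + 12x² − 48x. Remainder: 2x³ + x² + 6x − 14.
Step 5: lead(2x³ + x² + 6x − 14) ÷ lead(D) = 2x³ ÷ 2x³ = 1. Subtract (1)·D = 2x³ − 8x² + 2x − 8. Remainder: 9x² + 4x − 6.

Q = [7, -7, 8, 0, 6, 1]; R = [9, 4, -6]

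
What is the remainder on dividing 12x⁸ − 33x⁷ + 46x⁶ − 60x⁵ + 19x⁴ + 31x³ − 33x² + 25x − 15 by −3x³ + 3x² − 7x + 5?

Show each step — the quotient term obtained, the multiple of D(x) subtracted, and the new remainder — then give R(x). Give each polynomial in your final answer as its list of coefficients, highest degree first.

Step 1: lead(12x⁸ − 33x⁷ + 46x⁶ − 60x⁵ + 19x⁴ + 31x³ − 33x² + 25x − 15) ÷ lead(D) = 12x⁸ ÷ −3x³ = −4x⁵. Subtract (−4x⁵)·D = 12x⁸ − 12x⁷ + 28x⁶ − 20x⁵. Remainder: −21x⁷ + 18x⁶ − 40x⁵ + 19x⁴ + 31x³ − 33x² + 25x − 15.
Step 2: lead(−21x⁷ + 18x⁶ − 40x⁵ + 19x⁴ + 31x³ − 33x² + 25x − 15) ÷ lead(D) = −21x⁷ ÷ −3x³ = 7x⁴. Subtract (7x⁴)·D = −21x⁷ + 21x⁶ − 49x⁵ + 35x⁴. Remainder: −3x⁶ + 9x⁵ − 16x⁴ + 31x³ − 33x² + 25x − 15.
Step 3: lead(−3x⁶ + 9x⁵ − 16x⁴ + 31x³ − 33x² + 25x − 15) ÷ lead(D) = −3x⁶ ÷ −3x³ = x³. Subtract (x³)·D = −3x⁶ + 3x⁵ − 7x⁴ + 5x³. Remainder: 6x⁵ − 9x⁴ + 26x³ − 33x² + 25x − 15.
Step 4: lead(6x⁵ − 9x⁴ + 26x³ − 33x² + 25x − 15) ÷ lead(D) = 6x⁵ ÷ −3x³ = −2x². Subtract (−2x²)·D = 6x⁵ − 6x⁴ + 14x³ − 10x². Remainder: −3x⁴ + 12x³ − 23x² + 25x − 15.
Step 5: lead(−3x⁴ + 12x³ − 23x² + 25x − 15) ÷ lead(D) = −3x⁴ ÷ −3x³ = x. Subtract (x)·D = −3x⁴ + 3x³ − 7x² + 5x. Remainder: 9x³ − 16x² + 20x − 15.
Step 6: lead(9x³ − 16x² + 20x − 15) ÷ lead(D) = 9x³ ÷ −3x³ = −3. Subtract (−3)·D = 9x³ − 9x² + 21x − 15. Remainder: −7x² − x.

R = [-7, -1, 0]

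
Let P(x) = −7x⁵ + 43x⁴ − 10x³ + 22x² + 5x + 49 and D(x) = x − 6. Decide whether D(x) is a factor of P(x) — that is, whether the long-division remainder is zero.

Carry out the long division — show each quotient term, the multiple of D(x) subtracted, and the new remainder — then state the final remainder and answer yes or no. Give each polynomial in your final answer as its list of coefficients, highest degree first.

R = [7], so D(x) is not a factor of P(x). no

Step 1: lead(−7x⁵ + 43x⁴ − 10x³ + 22x² + 5x + 49) ÷ lead(D) = −7x⁵ ÷ x = −7x⁴. Subtract (−7x⁴)·D = −7x⁵ + 42x⁴. Remainder: x⁴ − 10x³ + 22x² + 5x + 49.
Step 2: lead(x⁴ − 10x³ + 22x² + 5x + 49) ÷ lead(D) = x⁴ ÷ x = x³. Subtract (x³)·D = x⁴ − 6x³. Remainder: −4x³ + 22x² + 5x + 49.
Step 3: lead(−4x³ + 22x² + 5x + 49) ÷ lead(D) = −4x³ ÷ x = −4x². Subtract (−4x²)·D = −4x³ + 24x². Remainder: −2x² + 5x + 49.
Step 4: lead(−2x² + 5x + 49) ÷ lead(D) = −2x² ÷ x = −2x. Subtract (−2x)·D = −2x² + 12x. Remainder: −7x + 49.
Step 5: lead(−7x + 49) ÷ lead(D) = −7x ÷ x = −7. Subtract (−7)·D = −7x + 42. Remainder: 7.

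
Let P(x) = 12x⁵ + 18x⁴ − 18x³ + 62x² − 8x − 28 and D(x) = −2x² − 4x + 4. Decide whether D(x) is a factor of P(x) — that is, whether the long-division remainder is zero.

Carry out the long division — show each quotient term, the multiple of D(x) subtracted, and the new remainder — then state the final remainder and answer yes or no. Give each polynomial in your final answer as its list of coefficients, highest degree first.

Step 1: lead(12x⁵ + 18x⁴ − 18x³ + 62x² − 8x − 28) ÷ lead(D) = 12x⁵ ÷ −2x² = −6x³. Subtract (−6x³)·D = 12x⁵ + 24x⁴ − 24x³. Remainder: −6x⁴ + 6x³ + 62x² − 8x − 28.
Step 2: lead(−6x⁴ + 6x³ + 62x² − 8x − 28) ÷ lead(D) = −6x⁴ ÷ −2x² = 3x². Subtract (3x²)·D = −6x⁴ − 12x³ + 12x². Remainder: 18x³ + 50x² − 8x − 28.
Step 3: lead(18x³ + 50x² − 8x − 28) ÷ lead(D) = 18x³ ÷ −2x² = −9x. Subtract (−9x)·D = 18x³ + 36x² − 36x. Remainder: 14x² + 28x − 28.
Step 4: lead(14x² + 28x − 28) ÷ lead(D) = 14x² ÷ −2x² = −7. Subtract (−7)·D = 14x² + 28x − 28. Remainder: 0.

R = [0], so D(x) is a factor of P(x). yes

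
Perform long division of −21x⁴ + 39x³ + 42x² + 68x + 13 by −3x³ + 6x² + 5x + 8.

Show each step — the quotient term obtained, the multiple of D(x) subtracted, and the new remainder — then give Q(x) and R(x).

Step 1: lead(−21x⁴ + 39x³ + 42x² + 68x + 13) ÷ lead(D) = −21x⁴ ÷ −3x³ = 7x. Subtract (7x)·D = −21x⁴ + 42x³ + 35x² + 56x. Remainder: −3x³ + 7x² + 12x + 13.
Step 2: lead(−3x³ + 7x² + 12x + 13) ÷ lead(D) = −3x³ ÷ −3x³ = 1. Subtract (1)·D = −3x³ + 6x² + 5x + 8. Remainder: x² + 7x + 5.

Q(x) = 7x + 1; R(x) = x² + 7x + 5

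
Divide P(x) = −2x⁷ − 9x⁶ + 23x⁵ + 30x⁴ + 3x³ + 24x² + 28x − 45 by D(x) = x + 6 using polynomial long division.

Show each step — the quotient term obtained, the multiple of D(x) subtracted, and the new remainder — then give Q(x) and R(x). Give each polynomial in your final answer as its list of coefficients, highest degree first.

Q = [-2, 3, 5, 0, 3, 6, -8]; R = [3]

Step 1: lead(−2x⁷ − 9x⁶ + 23x⁵ + 30x⁴ + 3x³ + 24x² + 28x − 45) ÷ lead(D) = −2x⁷ ÷ x = −2x⁶. Subtract (−2x⁶)·D = −2x⁷ − 12x⁶. Remainder: 3x⁶ + 23x⁵ + 30x⁴ + 3x³ + 24x² + 28x − 45.
Step 2: lead(3x⁶ + 23x⁵ + 30x⁴ + 3x³ + 24x² + 28x − 45) ÷ lead(D) = 3x⁶ ÷ x = 3x⁵. Subtract (3x⁵)·D = 3x⁶ + 18x⁵. Remainder: 5x⁵ + 30x⁴ + 3x³ + 24x² + 28x − 45.
Step 3: lead(5x⁵ + 30x⁴ + 3x³ + 24x² + 28x − 45) ÷ lead(D) = 5x⁵ ÷ x = 5x⁴. Subtract (5x⁴)·D = 5x⁵ + 30x⁴. Remainder: 3x³ + 24x² + 28x − 45.
Step 4: lead(3x³ + 24x² + 28x − 45) ÷ lead(D) = 3x³ ÷ x = 3x². Subtract (3x²)·D = 3x³ + 18x². Remainder: 6x² + 28x − 45.
Step 5: lead(6x² + 28x − 45) ÷ lead(D) = 6x² ÷ x = 6x. Subtract (6x)·D = 6x² + 36x. Remainder: −8x − 45.
Step 6: lead(−8x − 45) ÷ lead(D) = −8x ÷ x = −8. Subtract (−8)·D = −8x − 48. Remainder: 3.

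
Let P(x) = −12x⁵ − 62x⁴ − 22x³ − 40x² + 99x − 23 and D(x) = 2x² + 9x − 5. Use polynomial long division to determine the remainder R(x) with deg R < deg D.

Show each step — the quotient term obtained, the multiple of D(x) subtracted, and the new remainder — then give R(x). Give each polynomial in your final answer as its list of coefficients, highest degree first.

R = [5, 7]

Step 1: lead(−12x⁵ − 62x⁴ − 22x³ − 40x² + 99x − 23) ÷ lead(D) = −12x⁵ ÷ 2x² = −6x³. Subtract (−6x³)·D = −12x⁵ − 54x⁴ + 30x³. Remainder: −8x⁴ − 52x³ − 40x² + 99x − 23.
Step 2: lead(−8x⁴ − 52x³ − 40x² + 99x − 23) ÷ lead(D) = −8x⁴ ÷ 2x² = −4x². Subtract (−4x²)·D = −8x⁴ − 36x³ + 20x². Remainder: −16x³ − 60x² + 99x − 23.
Step 3: lead(−16x³ − 60x² + 99x − 23) ÷ lead(D) = −16x³ ÷ 2x² = −8x. Subtract (−8x)·D = −16x³ − 72x² + 40x. Remainder: 12x² + 59x − 23.
Step 4: lead(12x² + 59x − 23) ÷ lead(D) = 12x² ÷ 2x² = 6. Subtract (6)·D = 12x² + 54x − 30. Remainder: 5x + 7.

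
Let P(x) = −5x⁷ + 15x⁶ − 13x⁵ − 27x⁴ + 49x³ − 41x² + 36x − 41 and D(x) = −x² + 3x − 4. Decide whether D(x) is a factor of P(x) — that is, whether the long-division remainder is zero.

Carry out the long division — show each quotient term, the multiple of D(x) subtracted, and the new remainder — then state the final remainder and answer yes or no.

R(x) = −9, so D(x) is not a factor of P(x). no

Step 1: lead(−5x⁷ + 15x⁶ − 13x⁵ − 27x⁴ + 49x³ − 41x² + 36x − 41) ÷ lead(D) = −5x⁷ ÷ −x² = 5x⁵. Subtract (5x⁵)·D = −5x⁷ + 15x⁶ − 20x⁵. Remainder: 7x⁵ − 27x⁴ + 49x³ − 41x² + 36x − 41.
Step 2: lead(7x⁵ − 27x⁴ + 49x³ − 41x² + 36x − 41) ÷ lead(D) = 7x⁵ ÷ −x² = −7x³. Subtract (−7x³)·D = 7x⁵ − 21x⁴ + 28x³. Remainder: −6x⁴ + 21x³ − 41x² + 36x − 41.
Step 3: lead(−6x⁴ + 21x³ − 41x² + 36x − 41) ÷ lead(D) = −6x⁴ ÷ −x² = 6x². Subtract (6x²)·D = −6x⁴ + 18x³ − 24x². Remainder: 3x³ − 17x² + 36x − 41.
Step 4: lead(3x³ − 17x² + 36x − 41) ÷ lead(D) = 3x³ ÷ −x² = −3x. Subtract (−3x)·D = 3x³ − 9x² + 12x. Remainder: −8x² + 24x − 41.
Step 5: lead(−8x² + 24x − 41) ÷ lead(D) = −8x² ÷ −x² = 8. Subtract (8)·D = −8x² + 24x − 32. Remainder: −9.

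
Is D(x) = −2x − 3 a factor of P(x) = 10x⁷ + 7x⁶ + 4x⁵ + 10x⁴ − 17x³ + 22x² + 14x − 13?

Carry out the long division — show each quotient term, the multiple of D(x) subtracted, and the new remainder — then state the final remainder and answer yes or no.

Step 1: lead(10x⁷ + 7x⁶ + 4x⁵ + 10x⁴ − 17x³ + 22x² + 14x − 13) ÷ lead(D) = 10x⁷ ÷ −2x = −5x⁶. Subtract (−5x⁶)·D = 10x⁷ + 15x⁶. Remainder: −8x⁶ + 4x⁵ + 10x⁴ − 17x³ + 22x² + 14x − 13.
Step 2: lead(−8x⁶ + 4x⁵ + 10x⁴ − 17x³ + 22x² + 14x − 13) ÷ lead(D) = −8x⁶ ÷ −2x = 4x⁵. Subtract (4x⁵)·D = −8x⁶ − 12x⁵. Remainder: 16x⁵ + 10x⁴ − 17x³ + 22x² + 14x − 13.
Step 3: lead(16x⁵ + 10x⁴ − 17x³ + 22x² + 14x − 13) ÷ lead(D) = 16x⁵ ÷ −2x = −8x⁴. Subtract (−8x⁴)·D = 16x⁵ + 24x⁴. Remainder: −14x⁴ − 17x³ + 22x² + 14x − 13.
Step 4: lead(−14x⁴ − 17x³ + 22x² + 14x − 13) ÷ lead(D) = −14x⁴ ÷ −2x = 7x³. Subtract (7x³)·D = −14x⁴ − 21x³. Remainder: 4x³ + 22x² + 14x − 13.
Step 5: lead(4x³ + 22x² + 14x − 13) ÷ lead(D) = 4x³ ÷ −2x = −2x². Subtract (−2x²)·D = 4x³ + 6x². Remainder: 16x² + 14x − 13.
Step 6: lead(16x² + 14x − 13) ÷ lead(D) = 16x² ÷ −2x = −8x. Subtract (−8x)·D = 16x² + 24x. Remainder: −10x − 13.
Step 7: lead(−10x − 13) ÷ lead(D) = −10x ÷ −2x = 5. Subtract (5)·D = −10x − 15. Remainder: 2.

R(x) = 2, so D(x) is not a factor of P(x). no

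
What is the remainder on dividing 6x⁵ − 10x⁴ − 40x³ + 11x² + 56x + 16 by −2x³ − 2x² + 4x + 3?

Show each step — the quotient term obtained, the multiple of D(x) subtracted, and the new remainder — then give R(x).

R(x) = 8x − 2

Step 1: lead(6x⁵ − 10x⁴ − 40x³ + 11x² + 56x + 16) ÷ lead(D) = 6x⁵ ÷ −2x³ = −3x². Subtract (−3x²)·D = 6x⁵ + 6x⁴ − 12x³ − 9x². Remainder: −16x⁴ − 28x³ + 20x² + 56x + 16.
Step 2: lead(−16x⁴ − 28x³ + 20x² + 56x + 16) ÷ lead(D) = −16x⁴ ÷ −2x³ = 8x. Subtract (8x)·D = −16x⁴ − 16x³ + 32x² + 24x. Remainder: −12x³ − 12x² + 32x + 16.
Step 3: lead(−12x³ − 12x² + 32x + 16) ÷ lead(D) = −12x³ ÷ −2x³ = 6. Subtract (6)·D = −12x³ − 12x² + 24x + 18. Remainder: 8x − 2.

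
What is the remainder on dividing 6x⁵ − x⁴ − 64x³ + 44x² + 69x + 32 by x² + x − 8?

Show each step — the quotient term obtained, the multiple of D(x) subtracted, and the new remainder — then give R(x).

Step 1: lead(6x⁵ − x⁴ − 64x³ + 44x² + 69x + 32) ÷ lead(D) = 6x⁵ ÷ x² = 6x³. Subtract (6x³)·D = 6x⁵ + 6x⁴ − 48x³. Remainder: −7x⁴ − 16x³ + 44x² + 69x + 32.
Step 2: lead(−7x⁴ − 16x³ + 44x² + 69x + 32) ÷ lead(D) = −7x⁴ ÷ x² = −7x². Subtract (−7x²)·D = −7x⁴ − 7x³ + 56x². Remainder: −9x³ − 12x² + 69x + 32.
Step 3: lead(−9x³ − 12x² + 69x + 32) ÷ lead(D) = −9x³ ÷ x² = −9x. Subtract (−9x)·D = −9x³ − 9x² + 72x. Remainder: −3x² − 3x + 32.
Step 4: lead(−3x² − 3x + 32) ÷ lead(D) = −3x² ÷ x² = −3. Subtract (−3)·D = −3x² − 3x + 24. Remainder: 8.

R(x) = 8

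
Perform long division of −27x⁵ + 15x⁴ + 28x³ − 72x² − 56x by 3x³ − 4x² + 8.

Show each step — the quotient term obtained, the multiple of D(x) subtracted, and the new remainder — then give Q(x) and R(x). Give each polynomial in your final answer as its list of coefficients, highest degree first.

Step 1: lead(−27x⁵ + 15x⁴ + 28x³ − 72x² − 56x) ÷ lead(D) = −27x⁵ ÷ 3x³ = −9x². Subtract (−9x²)·D = −27x⁵ + 36x⁴ − 72x². Remainder: −21x⁴ + 28x³ − 56x.
Step 2: lead(−21x⁴ + 28x³ − 56x) ÷ lead(D) = −21x⁴ ÷ 3x³ = −7x. Subtract (−7x)·D = −21x⁴ + 28x³ − 56x. Remainder: 0.

Q = [-9, -7, 0]; R = [0]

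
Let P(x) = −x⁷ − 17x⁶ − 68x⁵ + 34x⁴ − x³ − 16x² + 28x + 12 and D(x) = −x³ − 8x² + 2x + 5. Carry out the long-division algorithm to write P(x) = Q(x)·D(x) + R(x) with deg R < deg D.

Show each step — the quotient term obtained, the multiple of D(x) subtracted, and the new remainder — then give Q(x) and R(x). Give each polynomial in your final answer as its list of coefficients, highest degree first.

Step 1: lead(−x⁷ − 17x⁶ − 68x⁵ + 34x⁴ − x³ − 16x² + 28x + 12) ÷ lead(D) = −x⁷ ÷ −x³ = x⁴. Subtract (x⁴)·D = −x⁷ − 8x⁶ + 2x⁵ + 5x⁴. Remainder: −9x⁶ − 70x⁵ + 29x⁴ − x³ − 16x² + 28x + 12.
Step 2: lead(−9x⁶ − 70x⁵ + 29x⁴ − x³ − 16x² + 28x + 12) ÷ lead(D) = −9x⁶ ÷ −x³ = 9x³. Subtract (9x³)·D = −9x⁶ − 72x⁵ + 18x⁴ + 45x³. Remainder: 2x⁵ + 11x⁴ − 46x³ − 16x² + 28x + 12.
Step 3: lead(2x⁵ + 11x⁴ − 46x³ − 16x² + 28x + 12) ÷ lead(D) = 2x⁵ ÷ −x³ = −2x². Subtract (−2x²)·D = 2x⁵ + 16x⁴ − 4x³ − 10x². Remainder: −5x⁴ − 42x³ − 6x² + 28x + 12.
Step 4: lead(−5x⁴ − 42x³ − 6x² + 28x + 12) ÷ lead(D) = −5x⁴ ÷ −x³ = 5x. Subtract (5x)·D = −5x⁴ − 40x³ + 10x² + 25x. Remainder: −2x³ − 16x² + 3x + 12.
Step 5: lead(−2x³ − 16x² + 3x + 12) ÷ lead(D) = −2x³ ÷ −x³ = 2. Subtract (2)·D = −2x³ − 16x² + 4x + 10. Remainder: −x + 2.

Q = [1, 9, -2, 5, 2]; R = [-1, 2]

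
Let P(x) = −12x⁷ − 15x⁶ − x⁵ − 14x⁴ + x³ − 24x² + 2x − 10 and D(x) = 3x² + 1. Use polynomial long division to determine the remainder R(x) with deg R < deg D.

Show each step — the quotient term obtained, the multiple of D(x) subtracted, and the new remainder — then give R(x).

Step 1: lead(−12x⁷ − 15x⁶ − x⁵ − 14x⁴ + x³ − 24x² + 2x − 10) ÷ lead(D) = −12x⁷ ÷ 3x² = −4x⁵. Subtract (−4x⁵)·D = −12x⁷ − 4x⁵. Remainder: −15x⁶ + 3x⁵ − 14x⁴ + x³ − 24x² + 2x − 10.
Step 2: lead(−15x⁶ + 3x⁵ − 14x⁴ + x³ − 24x² + 2x − 10) ÷ lead(D) = −15x⁶ ÷ 3x² = −5x⁴. Subtract (−5x⁴)·D = −15x⁶ − 5x⁴. Remainder: 3x⁵ − 9x⁴ + x³ − 24x² + 2x − 10.
Step 3: lead(3x⁵ − 9x⁴ + x³ − 24x² + 2x − 10) ÷ lead(D) = 3x⁵ ÷ 3x² = x³. Subtract (x³)·D = 3x⁵ + x³. Remainder: −9x⁴ − 24x² + 2x − 10.
Step 4: lead(−9x⁴ − 24x² + 2x − 10) ÷ lead(D) = −9x⁴ ÷ 3x² = −3x². Subtract (−3x²)·D = −9x⁴ − 3x². Remainder: −21x² + 2x − 10.
Step 5: lead(−21x² + 2x − 10) ÷ lead(D) = −21x² ÷ 3x² = −7. Subtract (−7)·D = −21x² − 7. Remainder: 2x − 3.

R(x) = 2x − 3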